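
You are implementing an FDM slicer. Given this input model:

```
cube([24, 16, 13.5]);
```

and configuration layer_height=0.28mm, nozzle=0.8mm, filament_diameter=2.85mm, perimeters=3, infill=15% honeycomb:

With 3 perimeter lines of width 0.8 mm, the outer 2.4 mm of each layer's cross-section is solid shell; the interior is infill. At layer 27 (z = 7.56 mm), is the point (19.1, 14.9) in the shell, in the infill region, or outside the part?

At z = 7.56 mm: the 24×16 cube contributes its full rectangle. Overall, the cross-section is a single solid region. The nearest boundary edge runs (24.00, 16.00)→(0.00, 16.00); distance from the point to it = 1.10 mm. The point is inside the cross-section, 1.10 mm from the nearest boundary — within the 2.4 mm shell band (3 × 0.8).

shell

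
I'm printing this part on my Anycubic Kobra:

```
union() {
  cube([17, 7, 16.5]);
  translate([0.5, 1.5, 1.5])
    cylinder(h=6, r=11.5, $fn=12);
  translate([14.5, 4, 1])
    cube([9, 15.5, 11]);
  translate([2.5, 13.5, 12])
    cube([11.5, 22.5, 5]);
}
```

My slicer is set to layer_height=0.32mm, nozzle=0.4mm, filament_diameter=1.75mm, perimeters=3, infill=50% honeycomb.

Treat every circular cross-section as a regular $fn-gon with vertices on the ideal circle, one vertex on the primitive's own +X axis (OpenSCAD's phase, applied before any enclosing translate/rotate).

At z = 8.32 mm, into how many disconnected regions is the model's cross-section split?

1

At z = 8.32 mm: the cube (footprint 17×7) is included at this height; the cylinder at (0.5, 1.5) is absent (z outside [1.5, 7.5]); the cube at (14.5, 4) (footprint 9×15.5) is included at this height; the cube at (2.5, 13.5) is absent (z outside [12, 17]); Taking the union: the regions partially overlap (shared area 7.50 mm²), so overlapping operands fuse into one piece — 1 connected region. The result has 1 disconnected region.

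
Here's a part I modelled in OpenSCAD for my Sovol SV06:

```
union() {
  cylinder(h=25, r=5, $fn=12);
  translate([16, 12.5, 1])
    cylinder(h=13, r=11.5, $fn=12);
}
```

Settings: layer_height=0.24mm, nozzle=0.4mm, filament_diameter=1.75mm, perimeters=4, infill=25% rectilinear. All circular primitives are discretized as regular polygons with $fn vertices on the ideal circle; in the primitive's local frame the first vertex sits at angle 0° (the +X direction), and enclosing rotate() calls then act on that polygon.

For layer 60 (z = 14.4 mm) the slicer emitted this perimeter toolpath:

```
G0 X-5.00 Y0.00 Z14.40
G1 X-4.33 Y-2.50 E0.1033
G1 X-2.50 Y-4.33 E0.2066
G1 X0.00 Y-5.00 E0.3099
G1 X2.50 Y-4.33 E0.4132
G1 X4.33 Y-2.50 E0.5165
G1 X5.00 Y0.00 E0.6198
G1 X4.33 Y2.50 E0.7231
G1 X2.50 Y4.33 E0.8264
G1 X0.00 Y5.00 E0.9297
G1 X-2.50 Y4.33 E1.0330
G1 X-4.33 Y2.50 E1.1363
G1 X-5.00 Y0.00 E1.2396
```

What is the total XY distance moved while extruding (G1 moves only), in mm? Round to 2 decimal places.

Sum the Euclidean lengths of each G1 segment: total = 31.06 mm.

31.06 mm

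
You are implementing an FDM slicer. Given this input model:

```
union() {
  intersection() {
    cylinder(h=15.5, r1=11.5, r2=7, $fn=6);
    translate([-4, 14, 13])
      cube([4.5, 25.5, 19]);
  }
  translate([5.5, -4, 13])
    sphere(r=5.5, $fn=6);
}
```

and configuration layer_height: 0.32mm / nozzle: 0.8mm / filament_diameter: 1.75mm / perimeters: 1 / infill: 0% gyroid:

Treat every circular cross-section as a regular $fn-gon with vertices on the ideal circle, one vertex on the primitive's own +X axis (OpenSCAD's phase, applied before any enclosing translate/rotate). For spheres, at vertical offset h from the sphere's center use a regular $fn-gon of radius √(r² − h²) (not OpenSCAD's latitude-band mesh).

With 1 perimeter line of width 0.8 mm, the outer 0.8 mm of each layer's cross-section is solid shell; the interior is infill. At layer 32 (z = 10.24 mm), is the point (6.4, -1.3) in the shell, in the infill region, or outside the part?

At z = 10.24 mm: the cone contributes a regular 6-gon of circumradius 8.527 (interpolated between r1=11.5 and r2=7 at t=0.661); the cube at (-4, 14) is not intersected at this z (z outside [13, 32]); Keeping only the common overlap: at least one operand is absent at this height, so nothing remains; the r=5.5 sphere at (5.5, -4) slices to a regular 6-gon of circumradius 4.757 (√(r²−h²) with h=2.76 from center); Taking the union: only the r=5.5 sphere at (5.5, -4) is present, so the union is just that shape — 1 connected region. Overall, the cross-section is a single solid region. The nearest boundary edge runs (7.88, 0.12)→(3.12, 0.12); distance from the point to it = 1.42 mm. The point is inside the cross-section and 1.42 mm from the nearest boundary — more than the 0.8 mm shell width (1 × 0.8), so it's in the infill interior.

infill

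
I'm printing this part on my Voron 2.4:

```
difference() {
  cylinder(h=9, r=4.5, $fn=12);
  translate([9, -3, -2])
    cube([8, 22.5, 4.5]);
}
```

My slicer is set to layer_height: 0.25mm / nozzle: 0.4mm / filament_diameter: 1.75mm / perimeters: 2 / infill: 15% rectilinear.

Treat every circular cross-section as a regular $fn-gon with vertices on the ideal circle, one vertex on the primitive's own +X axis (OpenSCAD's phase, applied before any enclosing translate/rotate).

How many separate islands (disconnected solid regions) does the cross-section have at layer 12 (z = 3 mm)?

1

At z = 3 mm: the r=4.5 cylinder contributes a regular 12-gon of circumradius 4.5; the cube at (9, -3) is not intersected at this z (z outside [-2, 2.5]); After the difference (first − rest): none of the subtracted shapes is present at this height, so the r=4.5 cylinder is unchanged — 1 connected region. Overall, the cross-section is a single solid region. Island count = 1.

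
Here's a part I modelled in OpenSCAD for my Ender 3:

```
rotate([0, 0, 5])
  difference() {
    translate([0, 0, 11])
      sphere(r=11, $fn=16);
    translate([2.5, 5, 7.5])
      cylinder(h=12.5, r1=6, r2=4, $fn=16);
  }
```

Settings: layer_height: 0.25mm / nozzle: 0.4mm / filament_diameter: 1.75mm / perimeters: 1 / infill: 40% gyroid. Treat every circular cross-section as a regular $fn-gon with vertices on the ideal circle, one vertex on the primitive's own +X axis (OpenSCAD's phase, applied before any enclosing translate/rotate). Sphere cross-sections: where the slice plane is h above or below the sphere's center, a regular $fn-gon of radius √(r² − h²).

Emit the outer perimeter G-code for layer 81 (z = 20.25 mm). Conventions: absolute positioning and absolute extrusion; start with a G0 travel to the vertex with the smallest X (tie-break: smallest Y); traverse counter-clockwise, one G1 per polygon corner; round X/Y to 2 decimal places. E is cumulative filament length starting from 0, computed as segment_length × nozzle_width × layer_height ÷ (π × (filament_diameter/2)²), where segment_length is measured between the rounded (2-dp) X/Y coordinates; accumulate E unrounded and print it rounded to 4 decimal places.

G0 X-5.93 Y-0.52 Z20.25
G1 X-5.28 Y-2.75 E0.0966
G1 X-3.83 Y-4.56 E0.1930
G1 X-1.79 Y-5.68 E0.2897
G1 X0.52 Y-5.93 E0.3863
G1 X2.75 Y-5.28 E0.4829
G1 X4.56 Y-3.83 E0.5793
G1 X5.68 Y-1.79 E0.6761
G1 X5.93 Y0.52 E0.7727
G1 X5.28 Y2.75 E0.8693
G1 X3.83 Y4.56 E0.9657
G1 X1.79 Y5.68 E1.0624
G1 X-0.52 Y5.93 E1.1590
G1 X-2.75 Y5.28 E1.2556
G1 X-4.56 Y3.83 E1.3520
G1 X-5.68 Y1.79 E1.4488
G1 X-5.93 Y-0.52 E1.5454

At z = 20.25 mm: the r=11 sphere slices to a regular 16-gon of circumradius 5.953 (√(r²−h²) with h=9.25 from center); the cone at (2.5, 5) is not intersected at this z (z outside [7.5, 20]); Taking the first minus the rest: none of the subtracted shapes is present at this height, so the r=11 sphere is unchanged — 1 connected region; (rotated 5° about Z; rotation is an isometry so areas/perimeters/island counts are preserved). The outline is a single polygon with 16 vertices. Extrusion per mm of travel: 0.4 × 0.25 / (π × 0.875²) = 0.041575. Accumulating E over each segment gives final E = 1.5454.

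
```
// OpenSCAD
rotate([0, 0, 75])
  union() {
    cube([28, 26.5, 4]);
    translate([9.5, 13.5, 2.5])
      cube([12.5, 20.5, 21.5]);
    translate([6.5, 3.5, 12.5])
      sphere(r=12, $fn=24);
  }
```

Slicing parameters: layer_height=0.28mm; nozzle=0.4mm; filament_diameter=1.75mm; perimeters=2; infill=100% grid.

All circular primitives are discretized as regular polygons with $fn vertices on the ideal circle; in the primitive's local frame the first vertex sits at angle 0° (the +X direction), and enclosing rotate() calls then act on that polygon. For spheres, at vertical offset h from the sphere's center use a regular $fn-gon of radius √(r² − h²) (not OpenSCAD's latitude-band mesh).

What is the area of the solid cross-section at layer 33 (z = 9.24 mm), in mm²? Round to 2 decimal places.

At z = 9.24 mm: the cube is absent (z outside [0, 4]); the cube at (9.5, 13.5) is present — its section is the full 12.5×20.5 rectangle (area 256.25 mm²); the sphere at (6.5, 3.5): section is a regular 24-gon, circumradius = √(r²−h²) = √(12²−3.26²) = 11.549 (area = (24/2)·11.549²·sin(360°/24) = 414.23 mm²); Merging all regions: the regions partially overlap — summed areas 670.48 mm² minus the doubly-counted overlap 1.60 mm² gives 668.88 mm² — area = 668.88 mm²; (whole slice rotated 75° about Z — lengths, areas and connectivity unchanged). Overall, the cross-section is a single solid region. Net area = 668.88 mm².

668.88 mm²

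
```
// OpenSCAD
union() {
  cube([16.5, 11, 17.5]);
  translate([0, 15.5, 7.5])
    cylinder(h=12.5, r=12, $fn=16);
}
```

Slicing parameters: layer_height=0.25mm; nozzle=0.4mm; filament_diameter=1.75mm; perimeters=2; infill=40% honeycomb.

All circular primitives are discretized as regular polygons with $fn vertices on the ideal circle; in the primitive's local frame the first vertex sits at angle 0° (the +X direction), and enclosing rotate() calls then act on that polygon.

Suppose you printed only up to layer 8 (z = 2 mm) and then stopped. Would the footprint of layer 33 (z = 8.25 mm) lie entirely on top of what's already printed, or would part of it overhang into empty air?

part overhangs

Compare the two slices. At z = 2: the cube is present — its section is the full 16.5×11 rectangle (area 181.50 mm²); the cylinder at (0, 15.5) is not intersected at this z (z outside [7.5, 20]); Combining (union): only the 16.5×11 cube is present, so the union is just that shape — area = 181.50 mm². At z = 8.25: the cube is present — its section is the full 16.5×11 rectangle (area 181.50 mm²); the cylinder at (0, 15.5): section is a regular 16-gon, circumradius r=12 (area = (16/2)·12.000²·sin(360°/16) = 440.85 mm²); Merging all regions: the regions partially overlap — summed areas 622.35 mm² minus the doubly-counted overlap 58.23 mm² gives 564.12 mm² — area = 564.12 mm². Checking containment: at z = 8.25 the cross-section extends beyond the z = 2 cross-section by about 382.62 mm².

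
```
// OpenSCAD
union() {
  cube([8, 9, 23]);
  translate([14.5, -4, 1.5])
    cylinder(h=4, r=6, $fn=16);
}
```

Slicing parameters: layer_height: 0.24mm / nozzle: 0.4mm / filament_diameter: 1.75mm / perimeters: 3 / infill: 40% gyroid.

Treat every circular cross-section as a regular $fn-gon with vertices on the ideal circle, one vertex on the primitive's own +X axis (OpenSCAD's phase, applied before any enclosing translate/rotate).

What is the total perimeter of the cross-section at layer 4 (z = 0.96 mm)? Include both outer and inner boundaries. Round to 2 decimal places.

At z = 0.96 mm: the 8×9 cube contributes its full rectangle (perimeter 34.00 mm); the cylinder at (14.5, -4) is absent (z outside [1.5, 5.5]); Taking the union: only the 8×9 cube is present, so the union is just that shape — boundary = 34.00 mm. Overall, the cross-section is a single solid region. Total boundary length (outer) = 34.00 mm.

34.00 mm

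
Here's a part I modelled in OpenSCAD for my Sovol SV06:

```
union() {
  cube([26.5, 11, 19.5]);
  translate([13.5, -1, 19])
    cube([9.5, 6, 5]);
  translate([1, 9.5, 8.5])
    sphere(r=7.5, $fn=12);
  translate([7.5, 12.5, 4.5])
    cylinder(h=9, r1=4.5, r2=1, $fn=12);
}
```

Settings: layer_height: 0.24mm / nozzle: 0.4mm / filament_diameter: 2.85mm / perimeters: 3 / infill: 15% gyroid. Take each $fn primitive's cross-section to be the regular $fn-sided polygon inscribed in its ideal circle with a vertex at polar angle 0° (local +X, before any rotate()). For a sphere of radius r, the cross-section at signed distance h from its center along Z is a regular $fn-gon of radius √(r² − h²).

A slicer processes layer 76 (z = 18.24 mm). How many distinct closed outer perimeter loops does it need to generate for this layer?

1

At z = 18.24 mm: the cube is present — its section is the full 26.5×11 rectangle; the cube at (13.5, -1) is absent (z outside [19, 24]); the sphere at (1, 9.5) is absent (|z−center|=9.740 > r=7.5); the cone at (7.5, 12.5) is not intersected at this z (z outside [4.5, 13.5]); Merging all regions: only the 26.5×11 cube is present, so the union is just that shape — 1 connected region. The result has 1 disconnected region.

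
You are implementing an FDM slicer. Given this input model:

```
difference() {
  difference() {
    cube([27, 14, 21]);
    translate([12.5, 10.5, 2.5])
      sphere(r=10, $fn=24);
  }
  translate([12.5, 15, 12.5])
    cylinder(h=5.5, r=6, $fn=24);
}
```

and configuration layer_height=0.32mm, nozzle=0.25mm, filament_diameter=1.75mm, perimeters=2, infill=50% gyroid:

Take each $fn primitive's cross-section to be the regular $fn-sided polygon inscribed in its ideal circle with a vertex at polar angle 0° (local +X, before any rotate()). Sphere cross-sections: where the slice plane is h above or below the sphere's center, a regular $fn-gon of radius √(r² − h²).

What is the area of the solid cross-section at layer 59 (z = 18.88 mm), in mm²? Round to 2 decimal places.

At z = 18.88 mm: the cube is present — its section is the full 27×14 rectangle (area 378.00 mm²); the sphere at (12.5, 10.5) is not intersected at this z (|z−center|=16.380 > r=10); Subtracting the remaining from the first: none of the subtracted shapes is present at this height, so the 27×14 cube is unchanged — area = 378.00 mm²; the cylinder at (12.5, 15) does not reach this height (z outside [12.5, 18]); After the difference (first − rest): none of the subtracted shapes is present at this height, so the result so far is unchanged — area = 378.00 mm². Overall, the cross-section is a single solid region. Net area = 378.00 mm².

378.00 mm²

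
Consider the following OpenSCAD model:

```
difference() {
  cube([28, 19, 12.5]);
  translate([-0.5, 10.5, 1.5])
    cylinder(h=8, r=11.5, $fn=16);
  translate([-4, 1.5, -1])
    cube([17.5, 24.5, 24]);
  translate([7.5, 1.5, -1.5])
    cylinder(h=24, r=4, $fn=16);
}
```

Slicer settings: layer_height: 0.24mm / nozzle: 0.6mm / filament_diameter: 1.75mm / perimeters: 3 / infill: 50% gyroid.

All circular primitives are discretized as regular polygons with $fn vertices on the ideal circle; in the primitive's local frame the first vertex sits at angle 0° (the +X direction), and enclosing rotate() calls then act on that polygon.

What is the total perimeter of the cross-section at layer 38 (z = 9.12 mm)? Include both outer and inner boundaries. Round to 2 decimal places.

71.33 mm

At z = 9.12 mm: the 28×19 cube contributes its full rectangle (perimeter 94.00 mm); the r=11.5 cylinder at (-0.5, 10.5) contributes a regular 16-gon of circumradius 11.5 (perimeter = 2·16·11.500·sin(180°/16) = 71.79 mm); the cube at (-4, 1.5) (footprint 17.5×24.5) is included at this height (perimeter 84.00 mm); the r=4 cylinder at (7.5, 1.5) gives a regular 16-gon of circumradius 4 (constant along its height) (perimeter = 2·16·4.000·sin(180°/16) = 24.97 mm); Subtracting the remaining from the first: starting from the 28×19 cube, the r=11.5 cylinder at (-0.5, 10.5) partially overlaps it — only the 175.80 mm² overlap (of its 404.88 mm²) is removed, clipping the outline; the 17.5×24.5 cube at (-4, 1.5) partially overlaps it — only the 68.27 mm² overlap (of its 428.75 mm²) is removed, clipping the outline; the r=4 cylinder at (7.5, 1.5) partially overlaps it — only the 9.21 mm² overlap (of its 48.98 mm²) is removed, clipping the outline — boundary = 71.33 mm. Overall, the cross-section is a single solid region. Total boundary length (outer) = 71.33 mm.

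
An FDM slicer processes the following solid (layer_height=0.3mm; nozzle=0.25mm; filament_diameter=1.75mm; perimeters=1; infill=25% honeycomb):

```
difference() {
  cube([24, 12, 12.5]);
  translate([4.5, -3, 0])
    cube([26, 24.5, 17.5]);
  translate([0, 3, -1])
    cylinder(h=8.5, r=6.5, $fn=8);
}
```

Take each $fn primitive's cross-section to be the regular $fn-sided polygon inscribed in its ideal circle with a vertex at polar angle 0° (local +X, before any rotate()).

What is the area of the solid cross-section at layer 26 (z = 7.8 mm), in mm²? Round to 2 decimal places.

At z = 7.8 mm: the cube (footprint 24×12) is included at this height (area 288.00 mm²); the cube at (4.5, -3) (footprint 26×24.5) is included at this height (area 637.00 mm²); the cylinder at (0, 3) is not intersected at this z (z outside [-1, 7.5]); Subtracting the remaining from the first: starting from the 24×12 cube (288.00 mm²), the 26×24.5 cube at (4.5, -3) partially overlaps it — only the 234.00 mm² overlap (of its 637.00 mm²) is removed, clipping the outline — area = 54.00 mm². Overall, the cross-section is a single solid region. Net area = 54.00 mm².

54.00 mm²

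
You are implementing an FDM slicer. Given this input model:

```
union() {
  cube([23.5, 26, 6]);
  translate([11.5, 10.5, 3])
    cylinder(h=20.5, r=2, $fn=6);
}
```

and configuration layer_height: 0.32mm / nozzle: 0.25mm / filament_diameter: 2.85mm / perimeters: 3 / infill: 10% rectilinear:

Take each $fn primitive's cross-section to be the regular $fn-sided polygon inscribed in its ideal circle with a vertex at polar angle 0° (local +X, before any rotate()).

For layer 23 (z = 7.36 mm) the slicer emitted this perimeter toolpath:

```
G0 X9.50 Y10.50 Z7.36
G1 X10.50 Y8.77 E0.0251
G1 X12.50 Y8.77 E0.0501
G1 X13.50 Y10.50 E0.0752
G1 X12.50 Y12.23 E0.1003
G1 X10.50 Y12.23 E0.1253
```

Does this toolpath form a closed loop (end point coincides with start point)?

no

Start point (G0): (9.50, 10.50). End point (last G1): the path does not return to the start — open.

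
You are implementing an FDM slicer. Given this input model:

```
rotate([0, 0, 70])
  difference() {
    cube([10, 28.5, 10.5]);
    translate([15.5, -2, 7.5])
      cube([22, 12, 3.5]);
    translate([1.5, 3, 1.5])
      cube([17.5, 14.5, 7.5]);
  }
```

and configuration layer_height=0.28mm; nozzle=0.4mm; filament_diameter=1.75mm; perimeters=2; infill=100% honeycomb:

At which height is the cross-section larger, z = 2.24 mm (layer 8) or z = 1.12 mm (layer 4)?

Layer 8 (z = 2.24): the cube is present — its section is the full 10×28.5 rectangle (area 285.00 mm²); the cube at (15.5, -2) is absent (z outside [7.5, 11]); the 17.5×14.5 cube at (1.5, 3) contributes its full rectangle (area 253.75 mm²); Taking the first minus the rest: starting from the 10×28.5 cube (285.00 mm²), the 17.5×14.5 cube at (1.5, 3) partially overlaps it — only the 123.25 mm² overlap (of its 253.75 mm²) is removed, clipping the outline — area = 161.75 mm²; (rotated 70° about Z; rotation is an isometry so areas/perimeters/island counts are preserved). So its area = 161.75 mm². Layer 4 (z = 1.12): the cube is present — its section is the full 10×28.5 rectangle (area 285.00 mm²); the cube at (15.5, -2) does not reach this height (z outside [7.5, 11]); the cube at (1.5, 3) is absent (z outside [1.5, 9]); After the difference (first − rest): none of the subtracted shapes is present at this height, so the 10×28.5 cube is unchanged — area = 285.00 mm²; (whole slice rotated 70° about Z — lengths, areas and connectivity unchanged). So its area = 285.00 mm². Layer 4 is larger (285.00 vs 161.75 mm²).

layer 4 (z = 1.12 mm)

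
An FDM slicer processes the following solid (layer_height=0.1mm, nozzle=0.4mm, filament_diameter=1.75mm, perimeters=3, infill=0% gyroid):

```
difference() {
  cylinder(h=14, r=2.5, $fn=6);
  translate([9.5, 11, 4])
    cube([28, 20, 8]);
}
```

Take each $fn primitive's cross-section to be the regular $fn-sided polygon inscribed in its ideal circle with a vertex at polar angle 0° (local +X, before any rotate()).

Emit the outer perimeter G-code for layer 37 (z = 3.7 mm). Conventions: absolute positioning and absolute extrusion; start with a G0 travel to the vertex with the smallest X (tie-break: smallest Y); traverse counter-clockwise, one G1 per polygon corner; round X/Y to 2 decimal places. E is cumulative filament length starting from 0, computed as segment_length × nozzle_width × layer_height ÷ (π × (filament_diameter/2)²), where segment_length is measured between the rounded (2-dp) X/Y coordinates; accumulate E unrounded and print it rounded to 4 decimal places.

G0 X-2.50 Y0.00 Z3.70
G1 X-1.25 Y-2.17 E0.0416
G1 X1.25 Y-2.17 E0.0832
G1 X2.50 Y0.00 E0.1249
G1 X1.25 Y2.17 E0.1665
G1 X-1.25 Y2.17 E0.2081
G1 X-2.50 Y0.00 E0.2497

At z = 3.7 mm: the cylinder: section is a regular 6-gon, circumradius r=2.5; the cube at (9.5, 11) is absent (z outside [4, 12]); After the difference (first − rest): none of the subtracted shapes is present at this height, so the r=2.5 cylinder is unchanged — 1 connected region. The outline is a single polygon with 6 vertices. Extrusion per mm of travel: 0.4 × 0.1 / (π × 0.875²) = 0.016630. Accumulating E over each segment gives final E = 0.2497.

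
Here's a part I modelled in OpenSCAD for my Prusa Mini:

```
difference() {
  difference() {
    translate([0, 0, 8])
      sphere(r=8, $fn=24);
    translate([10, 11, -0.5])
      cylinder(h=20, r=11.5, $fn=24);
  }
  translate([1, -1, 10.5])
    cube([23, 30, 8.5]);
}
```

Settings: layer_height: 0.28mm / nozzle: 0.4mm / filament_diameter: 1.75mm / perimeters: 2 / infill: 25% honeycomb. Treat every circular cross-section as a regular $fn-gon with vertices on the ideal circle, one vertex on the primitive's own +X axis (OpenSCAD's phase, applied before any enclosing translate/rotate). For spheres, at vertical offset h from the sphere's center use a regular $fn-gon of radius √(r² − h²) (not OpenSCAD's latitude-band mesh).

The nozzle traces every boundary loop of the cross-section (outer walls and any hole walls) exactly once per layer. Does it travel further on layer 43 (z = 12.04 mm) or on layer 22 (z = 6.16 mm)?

Layer 43 (z = 12.04): the sphere: section is a regular 24-gon, circumradius = √(r²−h²) = √(8²−4.04²) = 6.905 (perimeter = 2·24·6.905·sin(180°/24) = 43.26 mm); the r=11.5 cylinder at (10, 11) gives a regular 24-gon of circumradius 11.5 (constant along its height) (perimeter = 2·24·11.500·sin(180°/24) = 72.05 mm); Taking the first minus the rest: starting from the r=8 sphere, the r=11.5 cylinder at (10, 11) partially overlaps it — only the 23.90 mm² overlap (of its 410.75 mm²) is removed, clipping the outline — boundary = 42.35 mm; the cube at (1, -1) (footprint 23×30) is included at this height (perimeter 106.00 mm); After the difference (first − rest): starting from that combined region, the 23×30 cube at (1, -1) partially overlaps it — only the 14.78 mm² overlap (of its 690.00 mm²) is removed, clipping the outline — boundary = 44.87 mm. So its perimeter = 44.87 mm. Layer 22 (z = 6.16): the r=8 sphere slices to a regular 24-gon of circumradius 7.786 (√(r²−h²) with h=1.84 from center) (perimeter = 2·24·7.786·sin(180°/24) = 48.78 mm); the r=11.5 cylinder at (10, 11) gives a regular 24-gon of circumradius 11.5 (constant along its height) (perimeter = 2·24·11.500·sin(180°/24) = 72.05 mm); After the difference (first − rest): starting from the r=8 sphere, the r=11.5 cylinder at (10, 11) partially overlaps it — only the 34.77 mm² overlap (of its 410.75 mm²) is removed, clipping the outline — boundary = 47.77 mm; the cube at (1, -1) does not reach this height (z outside [10.5, 19]); Subtracting the remaining from the first: none of the subtracted shapes is present at this height, so that combined region is unchanged — boundary = 47.77 mm. So its perimeter = 47.77 mm. Layer 22 is larger (47.77 vs 44.87 mm).

layer 22 (z = 6.16 mm)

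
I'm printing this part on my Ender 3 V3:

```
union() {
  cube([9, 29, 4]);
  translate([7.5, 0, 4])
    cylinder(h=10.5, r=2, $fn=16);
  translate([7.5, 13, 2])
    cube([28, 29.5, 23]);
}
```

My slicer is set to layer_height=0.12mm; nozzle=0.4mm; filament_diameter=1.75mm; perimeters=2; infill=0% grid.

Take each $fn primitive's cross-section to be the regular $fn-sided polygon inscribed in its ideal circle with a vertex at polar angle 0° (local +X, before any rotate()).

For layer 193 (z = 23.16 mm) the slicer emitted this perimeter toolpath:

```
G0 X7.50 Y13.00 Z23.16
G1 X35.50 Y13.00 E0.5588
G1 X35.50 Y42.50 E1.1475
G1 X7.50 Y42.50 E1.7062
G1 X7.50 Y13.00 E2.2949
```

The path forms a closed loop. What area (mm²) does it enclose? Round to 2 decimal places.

Apply the shoelace formula to the sequence of (X, Y) vertices; enclosed area = 826.00 mm².

826.00 mm²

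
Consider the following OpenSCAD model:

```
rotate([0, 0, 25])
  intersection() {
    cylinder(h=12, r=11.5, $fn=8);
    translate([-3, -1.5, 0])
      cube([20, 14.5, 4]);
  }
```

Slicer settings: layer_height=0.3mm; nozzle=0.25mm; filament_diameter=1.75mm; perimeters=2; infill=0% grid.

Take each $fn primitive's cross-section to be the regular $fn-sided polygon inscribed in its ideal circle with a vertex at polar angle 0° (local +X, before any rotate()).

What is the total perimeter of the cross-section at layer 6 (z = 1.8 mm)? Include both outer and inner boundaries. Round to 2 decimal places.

48.11 mm

At z = 1.8 mm: the cylinder: section is a regular 8-gon, circumradius r=11.5 (perimeter = 2·8·11.500·sin(180°/8) = 70.41 mm); the 20×14.5 cube at (-3, -1.5) contributes its full rectangle (perimeter 69.00 mm); Keeping only the common overlap: the 20×14.5 cube at (-3, -1.5) partially overlaps the r=11.5 cylinder; clipping to the common part keeps 147.43 mm² — boundary = 48.11 mm; (rotated 25° about Z; rotation is an isometry so areas/perimeters/island counts are preserved). Overall, the cross-section is a single solid region. Total boundary length (outer) = 48.11 mm.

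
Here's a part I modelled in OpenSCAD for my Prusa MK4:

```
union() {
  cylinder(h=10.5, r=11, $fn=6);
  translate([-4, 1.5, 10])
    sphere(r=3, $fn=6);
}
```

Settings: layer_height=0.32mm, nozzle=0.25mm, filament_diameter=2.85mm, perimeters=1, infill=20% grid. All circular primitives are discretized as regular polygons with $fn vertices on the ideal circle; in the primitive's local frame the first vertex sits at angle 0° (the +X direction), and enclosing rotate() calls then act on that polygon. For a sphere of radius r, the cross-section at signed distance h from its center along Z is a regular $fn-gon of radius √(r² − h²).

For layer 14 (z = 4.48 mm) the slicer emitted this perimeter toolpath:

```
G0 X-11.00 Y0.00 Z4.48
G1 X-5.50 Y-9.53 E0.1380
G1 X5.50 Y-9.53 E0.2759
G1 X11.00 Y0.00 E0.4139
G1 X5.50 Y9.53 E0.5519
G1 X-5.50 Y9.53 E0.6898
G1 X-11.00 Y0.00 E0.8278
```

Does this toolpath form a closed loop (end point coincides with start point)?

Start point (G0): (-11.00, 0.00). End point (last G1): the path returns to the start — closed.

yes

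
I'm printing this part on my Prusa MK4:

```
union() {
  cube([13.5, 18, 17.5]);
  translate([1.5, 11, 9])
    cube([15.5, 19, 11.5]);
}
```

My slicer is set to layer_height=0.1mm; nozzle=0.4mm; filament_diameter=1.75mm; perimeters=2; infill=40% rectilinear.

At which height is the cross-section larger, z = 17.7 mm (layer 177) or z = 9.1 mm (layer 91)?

layer 91 (z = 9.1 mm)

Layer 177 (z = 17.7): the cube does not reach this height (z outside [0, 17.5]); the cube at (1.5, 11) (footprint 15.5×19) is included at this height (area 294.50 mm²); Merging all regions: only the 15.5×19 cube at (1.5, 11) is present, so the union is just that shape — area = 294.50 mm². So its area = 294.50 mm². Layer 91 (z = 9.1): the cube is present — its section is the full 13.5×18 rectangle (area 243.00 mm²); the cube at (1.5, 11) is present — its section is the full 15.5×19 rectangle (area 294.50 mm²); Merging all regions: the regions partially overlap — summed areas 537.50 mm² minus the doubly-counted overlap 84.00 mm² gives 453.50 mm² — area = 453.50 mm². So its area = 453.50 mm². Layer 91 is larger (453.50 vs 294.50 mm²).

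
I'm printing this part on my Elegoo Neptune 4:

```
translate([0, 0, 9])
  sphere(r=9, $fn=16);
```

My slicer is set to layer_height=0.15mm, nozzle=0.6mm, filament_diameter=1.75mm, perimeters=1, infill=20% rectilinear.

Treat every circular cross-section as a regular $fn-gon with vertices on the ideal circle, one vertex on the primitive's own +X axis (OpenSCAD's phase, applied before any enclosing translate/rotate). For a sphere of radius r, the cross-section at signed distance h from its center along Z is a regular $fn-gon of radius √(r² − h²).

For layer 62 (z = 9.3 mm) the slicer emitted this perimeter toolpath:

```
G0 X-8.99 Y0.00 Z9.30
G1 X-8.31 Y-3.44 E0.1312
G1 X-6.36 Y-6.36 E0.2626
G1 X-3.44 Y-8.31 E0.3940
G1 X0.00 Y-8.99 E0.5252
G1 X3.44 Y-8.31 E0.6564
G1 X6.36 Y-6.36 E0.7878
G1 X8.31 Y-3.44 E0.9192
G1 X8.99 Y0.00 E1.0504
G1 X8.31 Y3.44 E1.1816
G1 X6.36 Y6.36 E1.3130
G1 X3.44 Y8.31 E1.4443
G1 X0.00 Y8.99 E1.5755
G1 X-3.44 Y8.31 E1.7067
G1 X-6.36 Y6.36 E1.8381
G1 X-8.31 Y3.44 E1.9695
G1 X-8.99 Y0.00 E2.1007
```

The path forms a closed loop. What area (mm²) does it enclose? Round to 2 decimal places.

247.60 mm²

Apply the shoelace formula to the sequence of (X, Y) vertices; enclosed area = 247.60 mm².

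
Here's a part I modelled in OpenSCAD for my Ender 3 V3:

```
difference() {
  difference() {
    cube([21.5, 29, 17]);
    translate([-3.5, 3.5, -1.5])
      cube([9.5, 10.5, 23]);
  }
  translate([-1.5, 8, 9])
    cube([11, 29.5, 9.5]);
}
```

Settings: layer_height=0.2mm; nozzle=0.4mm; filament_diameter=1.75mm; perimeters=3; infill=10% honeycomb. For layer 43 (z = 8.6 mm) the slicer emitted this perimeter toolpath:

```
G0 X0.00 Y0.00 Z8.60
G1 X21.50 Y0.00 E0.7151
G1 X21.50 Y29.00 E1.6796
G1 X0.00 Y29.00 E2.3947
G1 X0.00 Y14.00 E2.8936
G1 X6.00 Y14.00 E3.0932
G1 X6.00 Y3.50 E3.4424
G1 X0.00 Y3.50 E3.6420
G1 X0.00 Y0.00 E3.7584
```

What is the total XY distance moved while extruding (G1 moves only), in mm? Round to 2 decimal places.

Sum the Euclidean lengths of each G1 segment: total = 113.00 mm.

113.00 mm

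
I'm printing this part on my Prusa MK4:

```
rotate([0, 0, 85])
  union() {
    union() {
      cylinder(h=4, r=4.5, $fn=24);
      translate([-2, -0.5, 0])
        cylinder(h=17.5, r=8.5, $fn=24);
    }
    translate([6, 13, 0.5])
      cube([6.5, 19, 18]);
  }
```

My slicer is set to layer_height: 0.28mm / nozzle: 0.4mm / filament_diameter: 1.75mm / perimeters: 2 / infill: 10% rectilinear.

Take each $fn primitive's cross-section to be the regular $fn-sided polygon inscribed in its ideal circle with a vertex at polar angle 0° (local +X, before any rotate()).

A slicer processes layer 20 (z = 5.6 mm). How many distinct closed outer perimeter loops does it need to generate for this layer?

2

At z = 5.6 mm: the cylinder is not intersected at this z (z outside [0, 4]); the cylinder at (-2, -0.5): section is a regular 24-gon, circumradius r=8.5; Combining (union): only the r=8.5 cylinder at (-2, -0.5) is present, so the union is just that shape — 1 connected region; the cube at (6, 13) (footprint 6.5×19) is included at this height; Taking the union: the 2 present regions are separate (no shared area or edge), so areas and boundary lengths simply add and each stays a separate island — 2 connected regions; (whole slice rotated 85° about Z — lengths, areas and connectivity unchanged). The result has 2 disconnected regions.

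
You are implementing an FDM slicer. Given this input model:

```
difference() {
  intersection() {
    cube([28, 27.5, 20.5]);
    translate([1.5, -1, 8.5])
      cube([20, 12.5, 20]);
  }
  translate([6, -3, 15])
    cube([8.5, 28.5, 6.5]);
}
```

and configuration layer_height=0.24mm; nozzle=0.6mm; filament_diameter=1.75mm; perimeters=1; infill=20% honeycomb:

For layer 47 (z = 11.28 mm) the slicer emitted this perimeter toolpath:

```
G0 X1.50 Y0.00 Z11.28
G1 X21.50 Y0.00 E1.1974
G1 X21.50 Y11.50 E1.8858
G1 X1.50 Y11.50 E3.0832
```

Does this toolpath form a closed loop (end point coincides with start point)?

Start point (G0): (1.50, 0.00). End point (last G1): the path does not return to the start — open.

no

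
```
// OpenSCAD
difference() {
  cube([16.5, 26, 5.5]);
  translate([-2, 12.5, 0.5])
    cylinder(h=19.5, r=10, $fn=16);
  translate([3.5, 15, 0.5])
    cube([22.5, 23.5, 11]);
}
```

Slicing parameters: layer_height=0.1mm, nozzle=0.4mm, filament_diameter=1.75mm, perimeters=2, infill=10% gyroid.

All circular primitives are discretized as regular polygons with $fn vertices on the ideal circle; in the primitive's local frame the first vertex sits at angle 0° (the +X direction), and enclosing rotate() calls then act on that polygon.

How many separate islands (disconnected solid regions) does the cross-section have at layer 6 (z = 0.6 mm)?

2

At z = 0.6 mm: the cube is present — its section is the full 16.5×26 rectangle; the cylinder at (-2, 12.5): section is a regular 16-gon, circumradius r=10; the 22.5×23.5 cube at (3.5, 15) contributes its full rectangle; Taking the first minus the rest: starting from the 16.5×26 cube, the r=10 cylinder at (-2, 12.5) partially overlaps it — only the 113.87 mm² overlap (of its 306.15 mm²) is removed, clipping the outline; the 22.5×23.5 cube at (3.5, 15) partially overlaps it — only the 128.43 mm² overlap (of its 528.75 mm²) is removed, clipping the outline — 2 connected regions. Overall, the cross-section has 2 separate islands. Island count = 2.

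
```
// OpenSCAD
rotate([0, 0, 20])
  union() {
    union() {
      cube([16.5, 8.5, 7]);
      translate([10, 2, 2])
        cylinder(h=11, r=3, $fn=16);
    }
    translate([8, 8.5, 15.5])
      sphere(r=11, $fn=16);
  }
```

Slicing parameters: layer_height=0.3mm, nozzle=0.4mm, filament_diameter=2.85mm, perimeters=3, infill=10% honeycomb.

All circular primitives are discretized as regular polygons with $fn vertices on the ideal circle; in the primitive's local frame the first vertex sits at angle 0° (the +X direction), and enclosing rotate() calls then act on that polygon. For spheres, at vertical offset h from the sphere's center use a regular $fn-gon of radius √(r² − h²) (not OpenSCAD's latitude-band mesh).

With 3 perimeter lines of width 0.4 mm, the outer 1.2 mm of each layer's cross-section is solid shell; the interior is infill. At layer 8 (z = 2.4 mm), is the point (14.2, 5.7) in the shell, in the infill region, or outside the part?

At z = 2.4 mm: the 16.5×8.5 cube contributes its full rectangle; the cylinder at (10, 2): section is a regular 16-gon, circumradius r=3; Combining (union): the regions partially overlap (shared area 24.64 mm²), so overlapping operands fuse into one piece — 1 connected region; the sphere at (8, 8.5) does not reach this height (|z−center|=13.100 > r=11); Combining (union): only the result so far is present, so the union is just that shape — 1 connected region; (whole slice rotated 20° about Z — lengths, areas and connectivity unchanged). Overall, the cross-section is a single solid region. Undo the 20° rotation: the query point maps to (15.293, 0.500) in the un-rotated model frame. The nearest boundary edge runs (16.50, 0.00)→(12.20, 0.00); distance from the point to it = 0.50 mm. The point is inside the cross-section, 0.50 mm from the nearest boundary — within the 1.2 mm shell band (3 × 0.4).

shell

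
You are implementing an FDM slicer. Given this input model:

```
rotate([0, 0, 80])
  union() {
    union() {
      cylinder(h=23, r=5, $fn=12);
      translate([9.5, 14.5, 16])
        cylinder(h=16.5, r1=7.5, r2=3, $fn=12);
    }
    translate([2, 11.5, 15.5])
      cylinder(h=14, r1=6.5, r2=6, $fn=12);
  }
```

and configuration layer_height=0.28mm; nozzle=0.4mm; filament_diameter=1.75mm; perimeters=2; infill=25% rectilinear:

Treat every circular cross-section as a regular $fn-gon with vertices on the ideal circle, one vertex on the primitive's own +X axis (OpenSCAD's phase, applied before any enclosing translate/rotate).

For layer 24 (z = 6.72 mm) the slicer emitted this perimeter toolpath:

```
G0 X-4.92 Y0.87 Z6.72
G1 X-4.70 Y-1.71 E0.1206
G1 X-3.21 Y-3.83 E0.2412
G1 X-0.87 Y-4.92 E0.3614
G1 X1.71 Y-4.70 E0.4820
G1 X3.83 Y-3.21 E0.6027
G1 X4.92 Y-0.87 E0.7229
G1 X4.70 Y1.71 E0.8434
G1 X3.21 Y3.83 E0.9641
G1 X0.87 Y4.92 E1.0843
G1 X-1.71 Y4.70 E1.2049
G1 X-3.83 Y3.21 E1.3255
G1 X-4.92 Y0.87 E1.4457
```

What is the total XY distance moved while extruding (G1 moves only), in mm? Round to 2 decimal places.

31.05 mm

Sum the Euclidean lengths of each G1 segment: total = 31.05 mm.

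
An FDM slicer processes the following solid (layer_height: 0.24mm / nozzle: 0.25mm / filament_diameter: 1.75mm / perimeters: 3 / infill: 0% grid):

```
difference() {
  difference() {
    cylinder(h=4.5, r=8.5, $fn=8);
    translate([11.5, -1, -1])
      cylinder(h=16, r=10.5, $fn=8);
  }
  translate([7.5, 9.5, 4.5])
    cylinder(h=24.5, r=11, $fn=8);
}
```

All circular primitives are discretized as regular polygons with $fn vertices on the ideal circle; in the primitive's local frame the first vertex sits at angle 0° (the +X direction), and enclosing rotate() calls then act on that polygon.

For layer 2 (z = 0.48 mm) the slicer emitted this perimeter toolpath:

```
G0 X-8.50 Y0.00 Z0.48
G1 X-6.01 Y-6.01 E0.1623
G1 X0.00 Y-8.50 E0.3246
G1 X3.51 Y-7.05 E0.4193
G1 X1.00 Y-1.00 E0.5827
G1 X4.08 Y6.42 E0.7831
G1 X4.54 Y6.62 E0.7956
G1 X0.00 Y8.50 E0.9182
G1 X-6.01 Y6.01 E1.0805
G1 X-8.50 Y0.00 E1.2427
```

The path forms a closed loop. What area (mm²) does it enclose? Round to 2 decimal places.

Apply the shoelace formula to the sequence of (X, Y) vertices; enclosed area = 142.33 mm².

142.33 mm²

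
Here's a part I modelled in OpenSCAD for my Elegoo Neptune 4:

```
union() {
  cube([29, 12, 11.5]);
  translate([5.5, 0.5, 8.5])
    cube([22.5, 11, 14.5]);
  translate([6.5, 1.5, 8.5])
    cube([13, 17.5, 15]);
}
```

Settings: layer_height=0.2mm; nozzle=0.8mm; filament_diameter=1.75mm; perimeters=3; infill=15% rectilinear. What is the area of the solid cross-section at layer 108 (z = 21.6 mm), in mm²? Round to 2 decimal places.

345.00 mm²

At z = 21.6 mm: the cube is absent (z outside [0, 11.5]); the cube at (5.5, 0.5) is present — its section is the full 22.5×11 rectangle (area 247.50 mm²); the 13×17.5 cube at (6.5, 1.5) contributes its full rectangle (area 227.50 mm²); Combining (union): the regions partially overlap — summed areas 475.00 mm² minus the doubly-counted overlap 130.00 mm² gives 345.00 mm² — area = 345.00 mm². Overall, the cross-section is a single solid region. Net area = 345.00 mm².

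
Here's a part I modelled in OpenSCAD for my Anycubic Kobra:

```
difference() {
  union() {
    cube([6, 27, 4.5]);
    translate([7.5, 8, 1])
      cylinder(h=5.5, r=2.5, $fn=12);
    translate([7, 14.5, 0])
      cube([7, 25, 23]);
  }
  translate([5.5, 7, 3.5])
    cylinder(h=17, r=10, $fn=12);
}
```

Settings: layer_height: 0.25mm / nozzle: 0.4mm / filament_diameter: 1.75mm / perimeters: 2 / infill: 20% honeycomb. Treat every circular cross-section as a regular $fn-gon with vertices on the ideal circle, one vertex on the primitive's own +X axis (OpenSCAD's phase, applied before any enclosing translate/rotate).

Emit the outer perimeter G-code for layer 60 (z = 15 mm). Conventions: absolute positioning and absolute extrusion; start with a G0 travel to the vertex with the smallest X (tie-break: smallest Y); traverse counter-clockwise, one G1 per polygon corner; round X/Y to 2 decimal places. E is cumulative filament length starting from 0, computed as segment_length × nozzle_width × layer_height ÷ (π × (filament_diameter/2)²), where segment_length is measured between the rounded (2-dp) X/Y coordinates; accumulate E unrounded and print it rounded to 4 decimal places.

G0 X7.00 Y16.60 Z15.00
G1 X10.50 Y15.66 E0.1507
G1 X11.66 Y14.50 E0.2189
G1 X14.00 Y14.50 E0.3162
G1 X14.00 Y39.50 E1.3555
G1 X7.00 Y39.50 E1.6466
G1 X7.00 Y16.60 E2.5986

At z = 15 mm: the cube is absent (z outside [0, 4.5]); the cylinder at (7.5, 8) is not intersected at this z (z outside [1, 6.5]); the cube at (7, 14.5) (footprint 7×25) is included at this height; Combining (union): only the 7×25 cube at (7, 14.5) is present, so the union is just that shape — 1 connected region; the cylinder at (5.5, 7): section is a regular 12-gon, circumradius r=10; After the difference (first − rest): starting from the result so far, the r=10 cylinder at (5.5, 7) partially overlaps it — only the 6.38 mm² overlap (of its 300.00 mm²) is removed, clipping the outline — 1 connected region. The outline is a single polygon with 6 vertices. Extrusion per mm of travel: 0.4 × 0.25 / (π × 0.875²) = 0.041575. Accumulating E over each segment gives final E = 2.5986.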